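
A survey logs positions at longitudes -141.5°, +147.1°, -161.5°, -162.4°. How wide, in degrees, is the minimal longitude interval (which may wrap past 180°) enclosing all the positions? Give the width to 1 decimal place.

71.4°

Sort the longitudes: -162.4°, -161.5°, -141.5°, +147.1°.
Eastward gaps between consecutive values (wrapping around): 0.9°, 20.0°, 288.6°, 50.5°.
Largest gap = 288.6° ⇒ minimal covering band is its complement: 360° − 288.6° = 71.4°.
Band runs from +147.1° eastward to -141.5°, crossing the antimeridian.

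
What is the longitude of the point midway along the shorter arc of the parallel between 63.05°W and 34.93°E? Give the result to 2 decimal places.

14.06°W

Signed shortest Δλ from -63.05° to +34.93° is +97.98°.
Midpoint longitude = -63.05° + (+97.98°)/2 = -63.05° + 48.99° = -14.06°.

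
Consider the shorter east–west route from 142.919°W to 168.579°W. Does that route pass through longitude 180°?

No

Signed shortest Δλ = ((-168.579 − -142.919 + 180) mod 360) − 180 = -25.66°.
Going west by 25.66° from -142.919° reaches -168.579° without touching 180°.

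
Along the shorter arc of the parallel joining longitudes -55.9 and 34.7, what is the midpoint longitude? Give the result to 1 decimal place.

-10.6°

Signed shortest Δλ from -55.9° to +34.7° is +90.6°.
Midpoint longitude = -55.9° + (+90.6°)/2 = -55.9° + 45.3° = -10.6°.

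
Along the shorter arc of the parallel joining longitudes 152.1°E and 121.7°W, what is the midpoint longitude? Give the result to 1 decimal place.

164.8°W

Signed shortest Δλ from +152.1° to -121.7° is +86.2°.
Midpoint longitude = +152.1° + (+86.2°)/2 = +152.1° + 43.1° = +195.2°.
Normalise into (−180°, 180°]: -164.8°.
(The naïve average (+152.1 + -121.7)/2 = 15.2° is on the wrong side of the globe.)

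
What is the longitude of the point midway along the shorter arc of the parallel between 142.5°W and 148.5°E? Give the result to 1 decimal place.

177.0°W

Signed shortest Δλ from -142.5° to +148.5° is -69.0°.
Midpoint longitude = -142.5° + (-69.0°)/2 = -142.5° − 34.5° = -177.0°.
(The naïve average (-142.5 + +148.5)/2 = 3.0° is on the wrong side of the globe.)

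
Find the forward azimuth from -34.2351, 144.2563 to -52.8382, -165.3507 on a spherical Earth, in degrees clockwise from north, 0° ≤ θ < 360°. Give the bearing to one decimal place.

133.5°

Δλ = -165.3507 − 144.2563 = -309.6070°; wrapped into (−180°, 180°]: 50.3930°.
θ = atan2( sin Δλ · cos φ₂ , cos φ₁ · sin φ₂ − sin φ₁ · cos φ₂ · cos Δλ )
  = atan2(0.46540, -0.44220) = 133.536° → normalised to [0°, 360°): 133.536°.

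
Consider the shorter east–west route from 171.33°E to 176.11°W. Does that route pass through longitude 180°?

Naïve |-176.11 − 171.33| = 347.44° > 180°, so the shorter arc goes the other way round — across 180°.
Signed shortest Δλ = ((-176.11 − 171.33 + 180) mod 360) − 180 = 12.56°.
Going east by 12.56° from +171.33° passes through 180° before reaching -176.11°.

Yes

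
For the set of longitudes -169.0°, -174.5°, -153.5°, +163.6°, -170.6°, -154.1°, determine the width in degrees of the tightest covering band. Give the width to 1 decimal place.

Sort the longitudes: -174.5°, -170.6°, -169.0°, -154.1°, -153.5°, +163.6°.
Eastward gaps between consecutive values (wrapping around): 3.9°, 1.6°, 14.9°, 0.6°, 317.1°, 21.9°.
Largest gap = 317.1° ⇒ minimal covering band is its complement: 360° − 317.1° = 42.9°.
Band runs from +163.6° eastward to -153.5°, crossing the antimeridian.

42.9°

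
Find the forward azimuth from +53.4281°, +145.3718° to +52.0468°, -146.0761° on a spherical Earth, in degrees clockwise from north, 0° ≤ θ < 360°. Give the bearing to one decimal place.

Δλ = -146.0761 − 145.3718 = -291.4479°; wrapped into (−180°, 180°]: 68.5521°.
θ = atan2( sin Δλ · cos φ₂ , cos φ₁ · sin φ₂ − sin φ₁ · cos φ₂ · cos Δλ )
  = atan2(0.57243, 0.28921) = 63.195° → normalised to [0°, 360°): 63.195°.

63.2°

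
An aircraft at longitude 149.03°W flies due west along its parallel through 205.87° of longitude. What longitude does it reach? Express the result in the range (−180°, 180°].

5.10°E

Start at -149.03°; shift −205.87° → -354.90°.
-354.90° lies outside (−180°, 180°]; add 360° → +5.10°.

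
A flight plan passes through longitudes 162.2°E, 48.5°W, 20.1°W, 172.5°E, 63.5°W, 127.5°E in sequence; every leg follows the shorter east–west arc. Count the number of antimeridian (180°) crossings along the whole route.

4

Leg 1: +162.2° → -48.5°, shortest Δλ = 149.3° (east) — crosses 180°.
Leg 2: -48.5° → -20.1°, shortest Δλ = 28.4° (east) — does not cross 180°.
Leg 3: -20.1° → +172.5°, shortest Δλ = -167.4° (west) — crosses 180°.
Leg 4: +172.5° → -63.5°, shortest Δλ = 124.0° (east) — crosses 180°.
Leg 5: -63.5° → +127.5°, shortest Δλ = -169.0° (west) — crosses 180°.
Total crossings: 4.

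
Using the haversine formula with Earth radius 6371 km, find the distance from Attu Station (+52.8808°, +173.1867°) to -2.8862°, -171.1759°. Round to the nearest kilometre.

6371 km

Δλ = -171.1759 − 173.1867 = -344.3626°; wrapped into (−180°, 180°]: 15.6374°.
Δφ = -2.8862 − 52.8808 = -55.7670°.
a = sin²(Δφ/2) + cos φ₁ · cos φ₂ · sin²(Δλ/2) = 0.229874.
c = 2·atan2(√a, √(1−a)) = 1.00006 rad → d = 6371·c ≈ 6371.39 km.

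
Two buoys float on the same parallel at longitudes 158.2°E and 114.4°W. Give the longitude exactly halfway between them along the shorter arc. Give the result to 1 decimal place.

Signed shortest Δλ from +158.2° to -114.4° is +87.4°.
Midpoint longitude = +158.2° + (+87.4°)/2 = +158.2° + 43.7° = +201.9°.
Normalise into (−180°, 180°]: -158.1°.
(The naïve average (+158.2 + -114.4)/2 = 21.9° is on the wrong side of the globe.)

158.1°W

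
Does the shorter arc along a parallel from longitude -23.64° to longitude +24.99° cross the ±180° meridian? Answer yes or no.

Signed shortest Δλ = ((24.99 − -23.64 + 180) mod 360) − 180 = 48.63°.
Going east by 48.63° from -23.64° reaches +24.99° without touching 180°.

No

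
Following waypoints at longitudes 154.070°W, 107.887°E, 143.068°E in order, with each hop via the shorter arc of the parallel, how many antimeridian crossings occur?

Leg 1: -154.070° → +107.887°, shortest Δλ = -98.043° (west) — crosses 180°.
Leg 2: +107.887° → +143.068°, shortest Δλ = 35.181° (east) — does not cross 180°.
Total crossings: 1.

1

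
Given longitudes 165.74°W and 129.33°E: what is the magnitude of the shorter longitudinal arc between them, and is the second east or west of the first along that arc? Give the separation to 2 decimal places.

Raw difference: 129.33 − -165.74 = 295.07°.
Normalise into (−180°, 180°]: 295.07° − 360° = -64.93°.
Negative ⇒ the second point lies to the west; separation 64.93°.

64.93° west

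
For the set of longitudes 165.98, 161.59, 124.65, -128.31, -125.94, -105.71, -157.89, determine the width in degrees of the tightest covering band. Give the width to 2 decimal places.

Sort the longitudes: -157.89°, -128.31°, -125.94°, -105.71°, +124.65°, +161.59°, +165.98°.
Eastward gaps between consecutive values (wrapping around): 29.58°, 2.37°, 20.23°, 230.36°, 36.94°, 4.39°, 36.13°.
Largest gap = 230.36° ⇒ minimal covering band is its complement: 360° − 230.36° = 129.64°.
Band runs from +124.65° eastward to -105.71°, crossing the antimeridian.

129.64°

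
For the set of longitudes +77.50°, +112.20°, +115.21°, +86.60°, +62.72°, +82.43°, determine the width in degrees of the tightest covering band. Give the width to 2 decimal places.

Sort the longitudes: +62.72°, +77.50°, +82.43°, +86.60°, +112.20°, +115.21°.
Eastward gaps between consecutive values (wrapping around): 14.78°, 4.93°, 4.17°, 25.60°, 3.01°, 307.51°.
Largest gap = 307.51° ⇒ minimal covering band is its complement: 360° − 307.51° = 52.49°.
Band runs from +62.72° eastward to +115.21°.

52.49°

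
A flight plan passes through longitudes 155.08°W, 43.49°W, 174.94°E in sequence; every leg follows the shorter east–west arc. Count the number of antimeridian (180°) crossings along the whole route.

1

Leg 1: -155.08° → -43.49°, shortest Δλ = 111.59° (east) — does not cross 180°.
Leg 2: -43.49° → +174.94°, shortest Δλ = -141.57° (west) — crosses 180°.
Total crossings: 1.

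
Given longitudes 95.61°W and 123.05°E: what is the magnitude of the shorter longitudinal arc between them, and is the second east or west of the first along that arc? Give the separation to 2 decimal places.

141.34° west

Raw difference: 123.05 − -95.61 = 218.66°.
Normalise into (−180°, 180°]: 218.66° − 360° = -141.34°.
Negative ⇒ the second point lies to the west; separation 141.34°.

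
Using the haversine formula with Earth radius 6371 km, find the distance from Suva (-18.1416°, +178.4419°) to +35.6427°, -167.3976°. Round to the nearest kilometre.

Δλ = -167.3976 − 178.4419 = -345.8395°; wrapped into (−180°, 180°]: 14.1605°.
Δφ = 35.6427 − -18.1416 = 53.7843°.
a = sin²(Δφ/2) + cos φ₁ · cos φ₂ · sin²(Δλ/2) = 0.216320.
c = 2·atan2(√a, √(1−a)) = 0.96750 rad → d = 6371·c ≈ 6163.94 km.

6164 km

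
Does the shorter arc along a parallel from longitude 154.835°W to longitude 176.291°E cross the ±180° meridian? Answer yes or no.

Naïve |176.291 − -154.835| = 331.126° > 180°, so the shorter arc goes the other way round — across 180°.
Signed shortest Δλ = ((176.291 − -154.835 + 180) mod 360) − 180 = -28.874°.
Going west by 28.874° from -154.835° passes through 180° before reaching +176.291°.

Yes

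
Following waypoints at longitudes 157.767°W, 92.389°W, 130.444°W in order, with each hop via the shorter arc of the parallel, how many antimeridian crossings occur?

Leg 1: -157.767° → -92.389°, shortest Δλ = 65.378° (east) — does not cross 180°.
Leg 2: -92.389° → -130.444°, shortest Δλ = -38.055° (west) — does not cross 180°.
Total crossings: 0.

0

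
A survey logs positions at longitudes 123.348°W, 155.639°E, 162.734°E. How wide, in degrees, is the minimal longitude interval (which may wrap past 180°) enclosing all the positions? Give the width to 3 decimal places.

81.013°

Sort the longitudes: -123.348°, +155.639°, +162.734°.
Eastward gaps between consecutive values (wrapping around): 278.987°, 7.095°, 73.918°.
Largest gap = 278.987° ⇒ minimal covering band is its complement: 360° − 278.987° = 81.013°.
Band runs from +155.639° eastward to -123.348°, crossing the antimeridian.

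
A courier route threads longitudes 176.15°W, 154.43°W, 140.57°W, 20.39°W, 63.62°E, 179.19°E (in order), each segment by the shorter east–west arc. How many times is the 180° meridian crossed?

0

Leg 1: -176.15° → -154.43°, shortest Δλ = 21.72° (east) — does not cross 180°.
Leg 2: -154.43° → -140.57°, shortest Δλ = 13.86° (east) — does not cross 180°.
Leg 3: -140.57° → -20.39°, shortest Δλ = 120.18° (east) — does not cross 180°.
Leg 4: -20.39° → +63.62°, shortest Δλ = 84.01° (east) — does not cross 180°.
Leg 5: +63.62° → +179.19°, shortest Δλ = 115.57° (east) — does not cross 180°.
Total crossings: 0.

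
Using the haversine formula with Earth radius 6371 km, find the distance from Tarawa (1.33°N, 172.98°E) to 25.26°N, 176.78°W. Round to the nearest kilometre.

Δλ = -176.78 − 172.98 = -349.76°; wrapped into (−180°, 180°]: 10.24°.
Δφ = 25.26 − 1.33 = 23.93°.
a = sin²(Δφ/2) + cos φ₁ · cos φ₂ · sin²(Δλ/2) = 0.050180.
c = 2·atan2(√a, √(1−a)) = 0.45185 rad → d = 6371·c ≈ 2878.74 km.

2879 km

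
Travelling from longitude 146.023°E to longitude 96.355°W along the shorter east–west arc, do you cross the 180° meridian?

Yes

Naïve |-96.355 − 146.023| = 242.378° > 180°, so the shorter arc goes the other way round — across 180°.
Signed shortest Δλ = ((-96.355 − 146.023 + 180) mod 360) − 180 = 117.622°.
Going east by 117.622° from +146.023° passes through 180° before reaching -96.355°.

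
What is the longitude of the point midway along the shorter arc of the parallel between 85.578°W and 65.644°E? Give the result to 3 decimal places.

Signed shortest Δλ from -85.578° to +65.644° is +151.222°.
Midpoint longitude = -85.578° + (+151.222°)/2 = -85.578° + 75.611° = -9.967°.

9.967°W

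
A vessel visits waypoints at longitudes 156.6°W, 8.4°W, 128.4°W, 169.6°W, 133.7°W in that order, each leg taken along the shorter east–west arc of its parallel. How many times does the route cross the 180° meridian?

Leg 1: -156.6° → -8.4°, shortest Δλ = 148.2° (east) — does not cross 180°.
Leg 2: -8.4° → -128.4°, shortest Δλ = -120.0° (west) — does not cross 180°.
Leg 3: -128.4° → -169.6°, shortest Δλ = -41.2° (west) — does not cross 180°.
Leg 4: -169.6° → -133.7°, shortest Δλ = 35.9° (east) — does not cross 180°.
Total crossings: 0.

0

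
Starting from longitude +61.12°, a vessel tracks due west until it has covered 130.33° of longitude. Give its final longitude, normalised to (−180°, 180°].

-69.21°

Start at +61.12°; shift −130.33° → -69.21°.
-69.21° already lies in (−180°, 180°].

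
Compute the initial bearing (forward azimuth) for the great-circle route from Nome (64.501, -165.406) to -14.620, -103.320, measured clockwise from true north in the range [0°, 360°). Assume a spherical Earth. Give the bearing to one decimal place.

Δλ = -103.320 − -165.406 = 62.086°.
θ = atan2( sin Δλ · cos φ₂ , cos φ₁ · sin φ₂ − sin φ₁ · cos φ₂ · cos Δλ )
  = atan2(0.85504, -0.51752) = 121.185° → normalised to [0°, 360°): 121.185°.

121.2°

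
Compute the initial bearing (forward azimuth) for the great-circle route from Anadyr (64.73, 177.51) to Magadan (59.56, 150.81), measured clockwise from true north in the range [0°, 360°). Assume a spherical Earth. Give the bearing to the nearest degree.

Δλ = 150.81 − 177.51 = -26.70°.
θ = atan2( sin Δλ · cos φ₂ , cos φ₁ · sin φ₂ − sin φ₁ · cos φ₂ · cos Δλ )
  = atan2(-0.22764, -0.04126) = -100.273° → normalised to [0°, 360°): 259.727°.

260°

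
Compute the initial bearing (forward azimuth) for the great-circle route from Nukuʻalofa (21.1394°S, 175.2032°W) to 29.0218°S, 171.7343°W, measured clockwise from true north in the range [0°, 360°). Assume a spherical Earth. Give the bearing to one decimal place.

159.0°

Δλ = -171.7343 − -175.2032 = 3.4689°.
θ = atan2( sin Δλ · cos φ₂ , cos φ₁ · sin φ₂ − sin φ₁ · cos φ₂ · cos Δλ )
  = atan2(0.05291, -0.13772) = 158.984° → normalised to [0°, 360°): 158.984°.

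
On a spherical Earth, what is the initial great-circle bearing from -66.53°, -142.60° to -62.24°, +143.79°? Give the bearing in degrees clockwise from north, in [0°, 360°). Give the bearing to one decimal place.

242.6°

Δλ = 143.79 − -142.60 = 286.39°; wrapped into (−180°, 180°]: -73.61°.
θ = atan2( sin Δλ · cos φ₂ , cos φ₁ · sin φ₂ − sin φ₁ · cos φ₂ · cos Δλ )
  = atan2(-0.44684, -0.23188) = -117.426° → normalised to [0°, 360°): 242.574°.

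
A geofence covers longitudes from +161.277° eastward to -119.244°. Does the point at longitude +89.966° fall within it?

Band width going east from +161.277° to -119.244°: ((-119.244 − 161.277) mod 360) = 79.479°.
Offset of +89.966° east of the west edge: ((89.966 − 161.277) mod 360) = 288.689°.
288.689° > 79.479° ⇒ outside.

No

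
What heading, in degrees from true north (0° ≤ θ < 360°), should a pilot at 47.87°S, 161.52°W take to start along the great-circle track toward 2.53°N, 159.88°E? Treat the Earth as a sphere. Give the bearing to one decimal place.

Δλ = 159.88 − -161.52 = 321.40°; wrapped into (−180°, 180°]: -38.60°.
θ = atan2( sin Δλ · cos φ₂ , cos φ₁ · sin φ₂ − sin φ₁ · cos φ₂ · cos Δλ )
  = atan2(-0.62327, 0.60864) = -45.680° → normalised to [0°, 360°): 314.320°.

314.3°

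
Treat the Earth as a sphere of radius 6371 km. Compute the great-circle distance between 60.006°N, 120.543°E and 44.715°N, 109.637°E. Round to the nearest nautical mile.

998 nmi

Δλ = 109.637 − 120.543 = -10.906°.
Δφ = 44.715 − 60.006 = -15.291°.
a = sin²(Δφ/2) + cos φ₁ · cos φ₂ · sin²(Δλ/2) = 0.020909.
c = 2·atan2(√a, √(1−a)) = 0.29021 rad → d = 6371·c ≈ 1848.95 km ≈ 998.35 nmi.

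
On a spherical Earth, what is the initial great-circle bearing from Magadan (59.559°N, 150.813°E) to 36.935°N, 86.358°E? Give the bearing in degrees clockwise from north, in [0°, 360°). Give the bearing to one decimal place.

270.6°

Δλ = 86.358 − 150.813 = -64.455°.
θ = atan2( sin Δλ · cos φ₂ , cos φ₁ · sin φ₂ − sin φ₁ · cos φ₂ · cos Δλ )
  = atan2(-0.72118, 0.00728) = -89.421° → normalised to [0°, 360°): 270.579°.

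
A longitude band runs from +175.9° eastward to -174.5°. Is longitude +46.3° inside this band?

No

Band width going east from +175.9° to -174.5°: ((-174.5 − 175.9) mod 360) = 9.6°.
Offset of +46.3° east of the west edge: ((46.3 − 175.9) mod 360) = 230.4°.
230.4° > 9.6° ⇒ outside.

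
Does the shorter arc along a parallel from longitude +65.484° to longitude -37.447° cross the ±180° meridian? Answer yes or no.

No

Signed shortest Δλ = ((-37.447 − 65.484 + 180) mod 360) − 180 = -102.931°.
Going west by 102.931° from +65.484° reaches -37.447° without touching 180°.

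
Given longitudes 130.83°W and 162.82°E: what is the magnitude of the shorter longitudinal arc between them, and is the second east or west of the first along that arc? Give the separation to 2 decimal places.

66.35° west

Raw difference: 162.82 − -130.83 = 293.65°.
Normalise into (−180°, 180°]: 293.65° − 360° = -66.35°.
Negative ⇒ the second point lies to the west; separation 66.35°.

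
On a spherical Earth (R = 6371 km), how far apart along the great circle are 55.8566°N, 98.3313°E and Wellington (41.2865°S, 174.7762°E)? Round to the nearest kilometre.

Δλ = 174.7762 − 98.3313 = 76.4449°.
Δφ = -41.2865 − 55.8566 = -97.1431°.
a = sin²(Δφ/2) + cos φ₁ · cos φ₂ · sin²(Δλ/2) = 0.723623.
c = 2·atan2(√a, √(1−a)) = 2.03448 rad → d = 6371·c ≈ 12961.67 km.

12962 km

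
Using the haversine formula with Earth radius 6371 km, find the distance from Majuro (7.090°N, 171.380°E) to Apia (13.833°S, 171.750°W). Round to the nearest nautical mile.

Δλ = -171.750 − 171.380 = -343.130°; wrapped into (−180°, 180°]: 16.870°.
Δφ = -13.833 − 7.090 = -20.923°.
a = sin²(Δφ/2) + cos φ₁ · cos φ₂ · sin²(Δλ/2) = 0.053703.
c = 2·atan2(√a, √(1−a)) = 0.46773 rad → d = 6371·c ≈ 2979.90 km ≈ 1609.02 nmi.

1609 nmi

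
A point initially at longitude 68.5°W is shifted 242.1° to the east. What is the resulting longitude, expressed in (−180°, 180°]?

Start at -68.5°; shift +242.1° → +173.6°.
+173.6° already lies in (−180°, 180°].

173.6°E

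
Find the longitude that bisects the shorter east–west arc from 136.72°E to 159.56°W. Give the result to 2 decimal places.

168.58°E

Signed shortest Δλ from +136.72° to -159.56° is +63.72°.
Midpoint longitude = +136.72° + (+63.72°)/2 = +136.72° + 31.86° = +168.58°.
(The naïve average (+136.72 + -159.56)/2 = -11.42° is on the wrong side of the globe.)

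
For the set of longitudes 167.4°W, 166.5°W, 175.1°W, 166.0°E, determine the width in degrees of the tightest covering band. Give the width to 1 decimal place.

27.5°

Sort the longitudes: -175.1°, -167.4°, -166.5°, +166.0°.
Eastward gaps between consecutive values (wrapping around): 7.7°, 0.9°, 332.5°, 18.9°.
Largest gap = 332.5° ⇒ minimal covering band is its complement: 360° − 332.5° = 27.5°.
Band runs from +166.0° eastward to -166.5°, crossing the antimeridian.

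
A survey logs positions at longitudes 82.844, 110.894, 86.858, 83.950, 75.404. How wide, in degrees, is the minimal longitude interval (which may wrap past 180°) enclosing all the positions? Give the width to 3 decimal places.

35.490°

Sort the longitudes: +75.404°, +82.844°, +83.950°, +86.858°, +110.894°.
Eastward gaps between consecutive values (wrapping around): 7.440°, 1.106°, 2.908°, 24.036°, 324.510°.
Largest gap = 324.510° ⇒ minimal covering band is its complement: 360° − 324.510° = 35.490°.
Band runs from +75.404° eastward to +110.894°.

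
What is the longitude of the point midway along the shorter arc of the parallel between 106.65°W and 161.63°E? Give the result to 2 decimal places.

152.51°W

Signed shortest Δλ from -106.65° to +161.63° is -91.72°.
Midpoint longitude = -106.65° + (-91.72°)/2 = -106.65° − 45.86° = -152.51°.
(The naïve average (-106.65 + +161.63)/2 = 27.49° is on the wrong side of the globe.)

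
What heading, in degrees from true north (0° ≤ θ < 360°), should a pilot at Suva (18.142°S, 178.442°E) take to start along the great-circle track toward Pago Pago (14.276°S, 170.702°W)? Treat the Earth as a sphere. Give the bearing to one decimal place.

Δλ = -170.702 − 178.442 = -349.144°; wrapped into (−180°, 180°]: 10.856°.
θ = atan2( sin Δλ · cos φ₂ , cos φ₁ · sin φ₂ − sin φ₁ · cos φ₂ · cos Δλ )
  = atan2(0.18253, 0.06202) = 71.232° → normalised to [0°, 360°): 71.232°.

71.2°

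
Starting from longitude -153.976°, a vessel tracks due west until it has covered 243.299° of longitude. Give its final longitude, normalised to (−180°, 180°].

-37.275°

Start at -153.976°; shift −243.299° → -397.275°.
-397.275° lies outside (−180°, 180°]; add 360° → -37.275°.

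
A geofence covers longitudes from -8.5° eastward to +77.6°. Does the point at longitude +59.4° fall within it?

Band width going east from -8.5° to +77.6°: ((77.6 − -8.5) mod 360) = 86.1°.
Offset of +59.4° east of the west edge: ((59.4 − -8.5) mod 360) = 67.9°.
67.9° ≤ 86.1° ⇒ inside.

Yes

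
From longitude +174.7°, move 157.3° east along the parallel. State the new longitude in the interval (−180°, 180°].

Start at +174.7°; shift +157.3° → +332.0°.
+332.0° lies outside (−180°, 180°]; subtract 360° → -28.0°.

-28.0°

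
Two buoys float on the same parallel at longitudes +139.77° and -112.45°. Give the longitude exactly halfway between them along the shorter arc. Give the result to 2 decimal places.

-166.34°

Signed shortest Δλ from +139.77° to -112.45° is +107.78°.
Midpoint longitude = +139.77° + (+107.78°)/2 = +139.77° + 53.89° = +193.66°.
Normalise into (−180°, 180°]: -166.34°.
(The naïve average (+139.77 + -112.45)/2 = 13.66° is on the wrong side of the globe.)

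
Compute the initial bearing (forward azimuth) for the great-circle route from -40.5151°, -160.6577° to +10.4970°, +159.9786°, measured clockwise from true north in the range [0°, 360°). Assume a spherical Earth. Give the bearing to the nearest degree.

Δλ = 159.9786 − -160.6577 = 320.6363°; wrapped into (−180°, 180°]: -39.3637°.
θ = atan2( sin Δλ · cos φ₂ , cos φ₁ · sin φ₂ − sin φ₁ · cos φ₂ · cos Δλ )
  = atan2(-0.62363, 0.63236) = -44.601° → normalised to [0°, 360°): 315.399°.

315°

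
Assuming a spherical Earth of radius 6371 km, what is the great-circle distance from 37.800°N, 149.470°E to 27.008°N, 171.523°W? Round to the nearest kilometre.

3822 km

Δλ = -171.523 − 149.470 = -320.993°; wrapped into (−180°, 180°]: 39.007°.
Δφ = 27.008 − 37.800 = -10.792°.
a = sin²(Δφ/2) + cos φ₁ · cos φ₂ · sin²(Δλ/2) = 0.087313.
c = 2·atan2(√a, √(1−a)) = 0.59993 rad → d = 6371·c ≈ 3822.17 km.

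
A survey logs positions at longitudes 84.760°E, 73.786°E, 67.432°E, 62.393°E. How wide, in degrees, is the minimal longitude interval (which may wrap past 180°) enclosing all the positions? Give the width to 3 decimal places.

22.367°

Sort the longitudes: +62.393°, +67.432°, +73.786°, +84.760°.
Eastward gaps between consecutive values (wrapping around): 5.039°, 6.354°, 10.974°, 337.633°.
Largest gap = 337.633° ⇒ minimal covering band is its complement: 360° − 337.633° = 22.367°.
Band runs from +62.393° eastward to +84.760°.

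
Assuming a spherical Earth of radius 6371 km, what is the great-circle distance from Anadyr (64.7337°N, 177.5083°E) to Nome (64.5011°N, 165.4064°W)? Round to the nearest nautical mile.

439 nmi

Δλ = -165.4064 − 177.5083 = -342.9147°; wrapped into (−180°, 180°]: 17.0853°.
Δφ = 64.5011 − 64.7337 = -0.2326°.
a = sin²(Δφ/2) + cos φ₁ · cos φ₂ · sin²(Δλ/2) = 0.004059.
c = 2·atan2(√a, √(1−a)) = 0.12750 rad → d = 6371·c ≈ 812.31 km ≈ 438.61 nmi.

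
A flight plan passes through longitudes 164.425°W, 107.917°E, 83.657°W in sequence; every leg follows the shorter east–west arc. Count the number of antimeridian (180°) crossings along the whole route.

2

Leg 1: -164.425° → +107.917°, shortest Δλ = -87.658° (west) — crosses 180°.
Leg 2: +107.917° → -83.657°, shortest Δλ = 168.426° (east) — crosses 180°.
Total crossings: 2.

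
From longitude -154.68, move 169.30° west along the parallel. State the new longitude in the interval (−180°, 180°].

Start at -154.68°; shift −169.30° → -323.98°.
-323.98° lies outside (−180°, 180°]; add 360° → +36.02°.

+36.02°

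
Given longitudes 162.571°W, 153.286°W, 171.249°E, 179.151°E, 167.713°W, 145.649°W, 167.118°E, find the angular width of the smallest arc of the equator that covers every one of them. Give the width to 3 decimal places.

Sort the longitudes: -167.713°, -162.571°, -153.286°, -145.649°, +167.118°, +171.249°, +179.151°.
Eastward gaps between consecutive values (wrapping around): 5.142°, 9.285°, 7.637°, 312.767°, 4.131°, 7.902°, 13.136°.
Largest gap = 312.767° ⇒ minimal covering band is its complement: 360° − 312.767° = 47.233°.
Band runs from +167.118° eastward to -145.649°, crossing the antimeridian.

47.233°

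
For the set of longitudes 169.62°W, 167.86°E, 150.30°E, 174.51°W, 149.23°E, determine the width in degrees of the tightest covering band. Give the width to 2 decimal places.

Sort the longitudes: -174.51°, -169.62°, +149.23°, +150.30°, +167.86°.
Eastward gaps between consecutive values (wrapping around): 4.89°, 318.85°, 1.07°, 17.56°, 17.63°.
Largest gap = 318.85° ⇒ minimal covering band is its complement: 360° − 318.85° = 41.15°.
Band runs from +149.23° eastward to -169.62°, crossing the antimeridian.

41.15°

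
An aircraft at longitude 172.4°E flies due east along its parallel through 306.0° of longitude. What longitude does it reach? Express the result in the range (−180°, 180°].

Start at +172.4°; shift +306.0° → +478.4°.
+478.4° lies outside (−180°, 180°]; subtract 360° → +118.4°.

118.4°E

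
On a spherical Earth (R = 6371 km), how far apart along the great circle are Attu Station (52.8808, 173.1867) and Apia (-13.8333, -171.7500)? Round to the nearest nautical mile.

Δλ = -171.7500 − 173.1867 = -344.9367°; wrapped into (−180°, 180°]: 15.0633°.
Δφ = -13.8333 − 52.8808 = -66.7141°.
a = sin²(Δφ/2) + cos φ₁ · cos φ₂ · sin²(Δλ/2) = 0.312407.
c = 2·atan2(√a, √(1−a)) = 1.18620 rad → d = 6371·c ≈ 7557.28 km ≈ 4080.60 nmi.

4081 nmi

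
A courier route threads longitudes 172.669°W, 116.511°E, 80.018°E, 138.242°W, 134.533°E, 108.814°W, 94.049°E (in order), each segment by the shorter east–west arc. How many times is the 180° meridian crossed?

Leg 1: -172.669° → +116.511°, shortest Δλ = -70.82° (west) — crosses 180°.
Leg 2: +116.511° → +80.018°, shortest Δλ = -36.493° (west) — does not cross 180°.
Leg 3: +80.018° → -138.242°, shortest Δλ = 141.74° (east) — crosses 180°.
Leg 4: -138.242° → +134.533°, shortest Δλ = -87.225° (west) — crosses 180°.
Leg 5: +134.533° → -108.814°, shortest Δλ = 116.653° (east) — crosses 180°.
Leg 6: -108.814° → +94.049°, shortest Δλ = -157.137° (west) — crosses 180°.
Total crossings: 5.

5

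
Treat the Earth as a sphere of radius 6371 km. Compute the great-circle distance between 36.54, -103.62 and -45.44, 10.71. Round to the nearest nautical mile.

7867 nmi

Δλ = 10.71 − -103.62 = 114.33°.
Δφ = -45.44 − 36.54 = -81.98°.
a = sin²(Δφ/2) + cos φ₁ · cos φ₂ · sin²(Δλ/2) = 0.828238.
c = 2·atan2(√a, √(1−a)) = 2.28693 rad → d = 6371·c ≈ 14570.06 km ≈ 7867.20 nmi.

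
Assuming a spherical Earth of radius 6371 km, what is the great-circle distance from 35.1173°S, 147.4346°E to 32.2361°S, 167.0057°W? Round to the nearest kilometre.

Δλ = -167.0057 − 147.4346 = -314.4403°; wrapped into (−180°, 180°]: 45.5597°.
Δφ = -32.2361 − -35.1173 = 2.8812°.
a = sin²(Δφ/2) + cos φ₁ · cos φ₂ · sin²(Δλ/2) = 0.104358.
c = 2·atan2(√a, √(1−a)) = 0.65789 rad → d = 6371·c ≈ 4191.43 km.

4191 km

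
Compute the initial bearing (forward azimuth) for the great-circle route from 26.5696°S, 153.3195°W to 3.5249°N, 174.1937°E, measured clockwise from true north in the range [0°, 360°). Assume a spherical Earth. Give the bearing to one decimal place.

Δλ = 174.1937 − -153.3195 = 327.5132°; wrapped into (−180°, 180°]: -32.4868°.
θ = atan2( sin Δλ · cos φ₂ , cos φ₁ · sin φ₂ − sin φ₁ · cos φ₂ · cos Δλ )
  = atan2(-0.53609, 0.43157) = -51.165° → normalised to [0°, 360°): 308.835°.

308.8°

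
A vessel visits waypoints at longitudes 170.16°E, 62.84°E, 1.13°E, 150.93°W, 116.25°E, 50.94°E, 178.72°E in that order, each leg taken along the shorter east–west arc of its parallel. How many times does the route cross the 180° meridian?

1

Leg 1: +170.16° → +62.84°, shortest Δλ = -107.32° (west) — does not cross 180°.
Leg 2: +62.84° → +1.13°, shortest Δλ = -61.71° (west) — does not cross 180°.
Leg 3: +1.13° → -150.93°, shortest Δλ = -152.06° (west) — does not cross 180°.
Leg 4: -150.93° → +116.25°, shortest Δλ = -92.82° (west) — crosses 180°.
Leg 5: +116.25° → +50.94°, shortest Δλ = -65.31° (west) — does not cross 180°.
Leg 6: +50.94° → +178.72°, shortest Δλ = 127.78° (east) — does not cross 180°.
Total crossings: 1.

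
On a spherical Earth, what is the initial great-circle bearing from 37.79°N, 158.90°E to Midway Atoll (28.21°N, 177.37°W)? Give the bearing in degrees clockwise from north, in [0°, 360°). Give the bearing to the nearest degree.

Δλ = -177.37 − 158.90 = -336.27°; wrapped into (−180°, 180°]: 23.73°.
θ = atan2( sin Δλ · cos φ₂ , cos φ₁ · sin φ₂ − sin φ₁ · cos φ₂ · cos Δλ )
  = atan2(0.35463, -0.12077) = 108.807° → normalised to [0°, 360°): 108.807°.

109°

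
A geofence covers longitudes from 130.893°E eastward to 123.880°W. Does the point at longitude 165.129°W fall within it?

Yes

Band width going east from +130.893° to -123.880°: ((-123.880 − 130.893) mod 360) = 105.227°.
Offset of -165.129° east of the west edge: ((-165.129 − 130.893) mod 360) = 63.978°.
63.978° ≤ 105.227° ⇒ inside.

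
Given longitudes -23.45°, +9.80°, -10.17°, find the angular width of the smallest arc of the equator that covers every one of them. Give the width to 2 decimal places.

33.25°

Sort the longitudes: -23.45°, -10.17°, +9.80°.
Eastward gaps between consecutive values (wrapping around): 13.28°, 19.97°, 326.75°.
Largest gap = 326.75° ⇒ minimal covering band is its complement: 360° − 326.75° = 33.25°.
Band runs from -23.45° eastward to +9.80°.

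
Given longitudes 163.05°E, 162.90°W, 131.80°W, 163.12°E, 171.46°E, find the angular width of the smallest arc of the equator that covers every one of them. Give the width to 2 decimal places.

Sort the longitudes: -162.90°, -131.80°, +163.05°, +163.12°, +171.46°.
Eastward gaps between consecutive values (wrapping around): 31.10°, 294.85°, 0.07°, 8.34°, 25.64°.
Largest gap = 294.85° ⇒ minimal covering band is its complement: 360° − 294.85° = 65.15°.
Band runs from +163.05° eastward to -131.80°, crossing the antimeridian.

65.15°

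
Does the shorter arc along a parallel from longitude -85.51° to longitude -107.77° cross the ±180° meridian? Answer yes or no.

No

Signed shortest Δλ = ((-107.77 − -85.51 + 180) mod 360) − 180 = -22.26°.
Going west by 22.26° from -85.51° reaches -107.77° without touching 180°.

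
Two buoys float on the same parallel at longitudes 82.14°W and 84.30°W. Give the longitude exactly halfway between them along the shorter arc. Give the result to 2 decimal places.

83.22°W

Signed shortest Δλ from -82.14° to -84.30° is -2.16°.
Midpoint longitude = -82.14° + (-2.16°)/2 = -82.14° − 1.08° = -83.22°.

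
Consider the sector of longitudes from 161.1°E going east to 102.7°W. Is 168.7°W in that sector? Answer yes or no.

Yes

Band width going east from +161.1° to -102.7°: ((-102.7 − 161.1) mod 360) = 96.2°.
Offset of -168.7° east of the west edge: ((-168.7 − 161.1) mod 360) = 30.2°.
30.2° ≤ 96.2° ⇒ inside.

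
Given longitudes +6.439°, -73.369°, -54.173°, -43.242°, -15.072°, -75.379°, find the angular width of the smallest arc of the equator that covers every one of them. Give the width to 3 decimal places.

Sort the longitudes: -75.379°, -73.369°, -54.173°, -43.242°, -15.072°, +6.439°.
Eastward gaps between consecutive values (wrapping around): 2.010°, 19.196°, 10.931°, 28.170°, 21.511°, 278.182°.
Largest gap = 278.182° ⇒ minimal covering band is its complement: 360° − 278.182° = 81.818°.
Band runs from -75.379° eastward to +6.439°.

81.818°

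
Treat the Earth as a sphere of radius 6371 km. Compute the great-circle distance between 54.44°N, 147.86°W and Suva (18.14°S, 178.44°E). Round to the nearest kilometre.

Δλ = 178.44 − -147.86 = 326.30°; wrapped into (−180°, 180°]: -33.70°.
Δφ = -18.14 − 54.44 = -72.58°.
a = sin²(Δφ/2) + cos φ₁ · cos φ₂ · sin²(Δλ/2) = 0.396748.
c = 2·atan2(√a, √(1−a)) = 1.36280 rad → d = 6371·c ≈ 8682.38 km.

8682 km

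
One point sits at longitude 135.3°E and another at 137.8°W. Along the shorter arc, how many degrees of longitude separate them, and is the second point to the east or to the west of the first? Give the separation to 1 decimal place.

Raw difference: -137.8 − 135.3 = -273.1°.
Normalise into (−180°, 180°]: -273.1° + 360° = 86.9°.
Positive ⇒ the second point lies to the east; separation 86.9°.

86.9° east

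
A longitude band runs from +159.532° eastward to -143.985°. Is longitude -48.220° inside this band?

Band width going east from +159.532° to -143.985°: ((-143.985 − 159.532) mod 360) = 56.483°.
Offset of -48.220° east of the west edge: ((-48.220 − 159.532) mod 360) = 152.248°.
152.248° > 56.483° ⇒ outside.

No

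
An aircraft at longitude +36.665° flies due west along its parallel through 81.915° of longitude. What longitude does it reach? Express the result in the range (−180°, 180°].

-45.250°

Start at +36.665°; shift −81.915° → -45.250°.
-45.250° already lies in (−180°, 180°].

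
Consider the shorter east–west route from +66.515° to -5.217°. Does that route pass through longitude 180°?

Signed shortest Δλ = ((-5.217 − 66.515 + 180) mod 360) − 180 = -71.732°.
Going west by 71.732° from +66.515° reaches -5.217° without touching 180°.

No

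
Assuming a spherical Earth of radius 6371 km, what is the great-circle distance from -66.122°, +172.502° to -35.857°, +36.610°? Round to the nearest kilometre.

Δλ = 36.610 − 172.502 = -135.892°.
Δφ = -35.857 − -66.122 = 30.265°.
a = sin²(Δφ/2) + cos φ₁ · cos φ₂ · sin²(Δλ/2) = 0.349970.
c = 2·atan2(√a, √(1−a)) = 1.26604 rad → d = 6371·c ≈ 8065.94 km.

8066 km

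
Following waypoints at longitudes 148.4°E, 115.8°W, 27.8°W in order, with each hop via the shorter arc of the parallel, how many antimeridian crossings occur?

1

Leg 1: +148.4° → -115.8°, shortest Δλ = 95.8° (east) — crosses 180°.
Leg 2: -115.8° → -27.8°, shortest Δλ = 88.0° (east) — does not cross 180°.
Total crossings: 1.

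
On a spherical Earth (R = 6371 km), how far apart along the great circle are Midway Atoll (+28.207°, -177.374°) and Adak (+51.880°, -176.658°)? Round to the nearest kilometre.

Δλ = -176.658 − -177.374 = 0.716°.
Δφ = 51.880 − 28.207 = 23.673°.
a = sin²(Δφ/2) + cos φ₁ · cos φ₂ · sin²(Δλ/2) = 0.042095.
c = 2·atan2(√a, √(1−a)) = 0.41328 rad → d = 6371·c ≈ 2632.99 km.

2633 km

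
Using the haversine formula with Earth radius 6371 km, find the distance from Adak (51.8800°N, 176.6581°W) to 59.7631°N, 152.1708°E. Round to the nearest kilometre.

Δλ = 152.1708 − -176.6581 = 328.8289°; wrapped into (−180°, 180°]: -31.1711°.
Δφ = 59.7631 − 51.8800 = 7.8831°.
a = sin²(Δφ/2) + cos φ₁ · cos φ₂ · sin²(Δλ/2) = 0.027165.
c = 2·atan2(√a, √(1−a)) = 0.33115 rad → d = 6371·c ≈ 2109.75 km.

2110 km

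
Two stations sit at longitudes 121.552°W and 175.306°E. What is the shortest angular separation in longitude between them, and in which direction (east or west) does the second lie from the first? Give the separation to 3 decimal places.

Raw difference: 175.306 − -121.552 = 296.858°.
Normalise into (−180°, 180°]: 296.858° − 360° = -63.142°.
Negative ⇒ the second point lies to the west; separation 63.142°.

63.142° west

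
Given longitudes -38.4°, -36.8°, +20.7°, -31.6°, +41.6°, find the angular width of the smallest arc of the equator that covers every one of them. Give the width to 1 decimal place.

80.0°

Sort the longitudes: -38.4°, -36.8°, -31.6°, +20.7°, +41.6°.
Eastward gaps between consecutive values (wrapping around): 1.6°, 5.2°, 52.3°, 20.9°, 280.0°.
Largest gap = 280.0° ⇒ minimal covering band is its complement: 360° − 280.0° = 80.0°.
Band runs from -38.4° eastward to +41.6°.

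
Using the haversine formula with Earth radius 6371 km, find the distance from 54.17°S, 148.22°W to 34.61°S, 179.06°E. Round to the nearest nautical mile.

1802 nmi

Δλ = 179.06 − -148.22 = 327.28°; wrapped into (−180°, 180°]: -32.72°.
Δφ = -34.61 − -54.17 = 19.56°.
a = sin²(Δφ/2) + cos φ₁ · cos φ₂ · sin²(Δλ/2) = 0.067079.
c = 2·atan2(√a, √(1−a)) = 0.52397 rad → d = 6371·c ≈ 3338.19 km ≈ 1802.48 nmi.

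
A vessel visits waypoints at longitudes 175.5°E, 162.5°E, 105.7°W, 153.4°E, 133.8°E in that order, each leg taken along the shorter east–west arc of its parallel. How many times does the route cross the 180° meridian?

2

Leg 1: +175.5° → +162.5°, shortest Δλ = -13.0° (west) — does not cross 180°.
Leg 2: +162.5° → -105.7°, shortest Δλ = 91.8° (east) — crosses 180°.
Leg 3: -105.7° → +153.4°, shortest Δλ = -100.9° (west) — crosses 180°.
Leg 4: +153.4° → +133.8°, shortest Δλ = -19.6° (west) — does not cross 180°.
Total crossings: 2.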